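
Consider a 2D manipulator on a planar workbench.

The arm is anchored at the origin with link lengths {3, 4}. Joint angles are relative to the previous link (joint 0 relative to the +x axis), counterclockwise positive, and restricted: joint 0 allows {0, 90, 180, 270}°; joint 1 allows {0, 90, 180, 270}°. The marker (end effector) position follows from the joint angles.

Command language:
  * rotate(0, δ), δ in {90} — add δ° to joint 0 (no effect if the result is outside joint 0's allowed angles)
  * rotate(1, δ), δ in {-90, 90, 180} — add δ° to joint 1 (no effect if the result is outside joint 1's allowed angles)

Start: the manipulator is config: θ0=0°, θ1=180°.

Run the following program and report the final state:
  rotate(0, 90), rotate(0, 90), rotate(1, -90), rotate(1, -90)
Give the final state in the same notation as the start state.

start: config: θ0=0°, θ1=180°
t=1 rotate(0, 90) ⇒ config: θ0=90°, θ1=180°
t=2 rotate(0, 90) ⇒ config: θ0=180°, θ1=180°
t=3 rotate(1, -90) ⇒ config: θ0=180°, θ1=90°
t=4 rotate(1, -90) ⇒ config: θ0=180°, θ1=0°

config: θ0=180°, θ1=0°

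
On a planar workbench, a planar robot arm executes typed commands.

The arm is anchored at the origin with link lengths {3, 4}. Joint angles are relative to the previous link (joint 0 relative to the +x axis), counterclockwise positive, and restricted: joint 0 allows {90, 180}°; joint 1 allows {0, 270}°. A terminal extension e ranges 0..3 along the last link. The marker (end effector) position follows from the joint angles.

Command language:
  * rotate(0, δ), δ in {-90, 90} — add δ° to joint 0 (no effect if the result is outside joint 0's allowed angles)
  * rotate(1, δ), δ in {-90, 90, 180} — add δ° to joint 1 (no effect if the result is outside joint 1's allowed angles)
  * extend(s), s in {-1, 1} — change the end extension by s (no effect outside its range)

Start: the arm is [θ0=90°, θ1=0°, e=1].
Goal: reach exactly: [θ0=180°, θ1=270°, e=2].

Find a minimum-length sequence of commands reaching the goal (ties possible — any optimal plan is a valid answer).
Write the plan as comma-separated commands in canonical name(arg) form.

begin: [θ0=90°, θ1=0°, e=1]
t=1 extend(1) ⇒ [θ0=90°, θ1=0°, e=2]
t=2 rotate(0, 90) ⇒ [θ0=180°, θ1=0°, e=2]
t=3 rotate(1, -90) ⇒ [θ0=180°, θ1=270°, e=2]
shorter routes all fall short; 3 is best.

extend(1), rotate(0, 90), rotate(1, -90)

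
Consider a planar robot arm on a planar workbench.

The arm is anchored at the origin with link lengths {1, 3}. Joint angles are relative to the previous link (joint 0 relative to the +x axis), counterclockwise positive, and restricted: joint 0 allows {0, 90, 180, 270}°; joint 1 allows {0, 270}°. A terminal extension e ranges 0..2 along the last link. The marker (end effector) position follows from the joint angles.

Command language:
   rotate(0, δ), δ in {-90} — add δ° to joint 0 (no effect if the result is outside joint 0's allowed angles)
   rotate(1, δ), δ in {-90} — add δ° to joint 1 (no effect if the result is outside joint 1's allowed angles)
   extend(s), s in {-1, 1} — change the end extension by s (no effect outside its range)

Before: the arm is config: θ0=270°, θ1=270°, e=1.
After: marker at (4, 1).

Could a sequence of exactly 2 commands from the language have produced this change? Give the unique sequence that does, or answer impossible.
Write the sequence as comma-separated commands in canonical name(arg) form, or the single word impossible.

rotate(0, -90), rotate(0, -90)

initial: config: θ0=270°, θ1=270°, e=1
[1] after rotate(0, -90): config: θ0=180°, θ1=270°, e=1
[2] after rotate(0, -90): config: θ0=90°, θ1=270°, e=1
no other 2-command option fits: unique.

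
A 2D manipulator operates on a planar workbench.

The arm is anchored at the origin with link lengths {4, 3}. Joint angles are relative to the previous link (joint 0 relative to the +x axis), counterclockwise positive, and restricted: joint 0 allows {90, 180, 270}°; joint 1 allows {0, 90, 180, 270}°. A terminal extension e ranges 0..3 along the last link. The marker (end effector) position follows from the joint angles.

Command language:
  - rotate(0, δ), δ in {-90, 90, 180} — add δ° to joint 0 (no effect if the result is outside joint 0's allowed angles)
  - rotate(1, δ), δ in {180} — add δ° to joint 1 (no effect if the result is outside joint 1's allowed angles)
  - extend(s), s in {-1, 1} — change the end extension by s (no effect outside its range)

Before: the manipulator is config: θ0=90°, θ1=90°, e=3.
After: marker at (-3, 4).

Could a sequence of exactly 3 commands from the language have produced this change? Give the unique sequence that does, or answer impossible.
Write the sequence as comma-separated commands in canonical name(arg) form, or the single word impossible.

extend(-1), extend(-1), extend(-1)

t0: config: θ0=90°, θ1=90°, e=3
t=1 extend(-1) ⇒ config: θ0=90°, θ1=90°, e=2
t=2 extend(-1) ⇒ config: θ0=90°, θ1=90°, e=1
t=3 extend(-1) ⇒ config: θ0=90°, θ1=90°, e=0
no rival 3-sequence matches.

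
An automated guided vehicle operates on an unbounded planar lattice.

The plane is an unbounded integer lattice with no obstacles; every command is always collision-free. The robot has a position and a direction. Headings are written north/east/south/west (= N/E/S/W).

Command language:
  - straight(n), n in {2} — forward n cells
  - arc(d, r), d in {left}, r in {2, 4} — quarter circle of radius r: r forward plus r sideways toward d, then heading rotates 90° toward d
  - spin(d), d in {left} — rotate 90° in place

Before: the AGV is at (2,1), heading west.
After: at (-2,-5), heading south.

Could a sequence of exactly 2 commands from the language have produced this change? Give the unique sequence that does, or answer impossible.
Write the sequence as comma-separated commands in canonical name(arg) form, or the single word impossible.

key: position moved to (-2,-5) AND the heading swung to S — translation plus rotation needed
initial: at (2,1), heading west
[1] after arc(left, 4): at (-2,-3), heading south
[2] after straight(2): at (-2,-5), heading south
no other 2-command option fits: unique.

arc(left, 4), straight(2)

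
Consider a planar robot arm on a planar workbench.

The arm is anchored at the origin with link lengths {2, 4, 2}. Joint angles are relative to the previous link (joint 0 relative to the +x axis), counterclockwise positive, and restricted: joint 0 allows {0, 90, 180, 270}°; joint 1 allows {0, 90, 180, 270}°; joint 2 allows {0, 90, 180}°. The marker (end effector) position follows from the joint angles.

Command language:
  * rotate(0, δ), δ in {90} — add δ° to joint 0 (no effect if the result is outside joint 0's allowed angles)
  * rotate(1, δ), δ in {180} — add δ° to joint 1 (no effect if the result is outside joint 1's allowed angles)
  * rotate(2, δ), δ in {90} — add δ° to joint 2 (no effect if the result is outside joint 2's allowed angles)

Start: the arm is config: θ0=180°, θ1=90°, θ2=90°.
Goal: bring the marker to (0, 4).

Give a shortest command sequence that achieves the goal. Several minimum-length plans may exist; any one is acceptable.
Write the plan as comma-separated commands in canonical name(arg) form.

rotate(0, 90), rotate(0, 90)

begin: config: θ0=180°, θ1=90°, θ2=90°
1. rotate(0, 90) → config: θ0=270°, θ1=90°, θ2=90°
2. rotate(0, 90) → config: θ0=0°, θ1=90°, θ2=90°
nothing shorter than 2 reaches the goal.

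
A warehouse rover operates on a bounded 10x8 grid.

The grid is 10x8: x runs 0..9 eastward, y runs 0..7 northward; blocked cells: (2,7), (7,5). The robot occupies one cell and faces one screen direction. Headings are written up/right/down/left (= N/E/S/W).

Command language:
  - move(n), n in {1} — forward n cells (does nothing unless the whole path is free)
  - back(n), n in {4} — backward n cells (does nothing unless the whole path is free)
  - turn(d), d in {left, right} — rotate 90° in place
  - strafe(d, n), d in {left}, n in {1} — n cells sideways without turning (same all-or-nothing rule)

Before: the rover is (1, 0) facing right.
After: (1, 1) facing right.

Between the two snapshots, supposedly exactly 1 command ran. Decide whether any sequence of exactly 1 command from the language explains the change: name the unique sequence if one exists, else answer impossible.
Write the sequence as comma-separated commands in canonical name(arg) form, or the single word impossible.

key: still facing E — the one step turns nothing
t0: (1, 0) facing right
step 1 (strafe(left, 1)): (1, 1) facing right
uniquely the one of 5 1-step routes that fits.

strafe(left, 1)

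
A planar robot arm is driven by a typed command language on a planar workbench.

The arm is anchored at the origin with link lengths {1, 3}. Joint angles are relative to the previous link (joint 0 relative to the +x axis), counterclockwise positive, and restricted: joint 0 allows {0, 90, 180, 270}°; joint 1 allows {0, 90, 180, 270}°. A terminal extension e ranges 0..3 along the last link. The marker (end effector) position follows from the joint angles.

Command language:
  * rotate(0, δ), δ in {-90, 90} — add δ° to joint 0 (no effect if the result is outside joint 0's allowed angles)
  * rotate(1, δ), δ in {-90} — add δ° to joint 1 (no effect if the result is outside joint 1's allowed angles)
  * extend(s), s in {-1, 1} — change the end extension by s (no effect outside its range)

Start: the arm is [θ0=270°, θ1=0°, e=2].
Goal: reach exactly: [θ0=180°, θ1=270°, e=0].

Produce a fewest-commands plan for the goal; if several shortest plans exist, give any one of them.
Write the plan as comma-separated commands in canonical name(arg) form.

initial: [θ0=270°, θ1=0°, e=2]
step 1 (extend(-1)): [θ0=270°, θ1=0°, e=1]
step 2 (extend(-1)): [θ0=270°, θ1=0°, e=0]
step 3 (rotate(1, -90)): [θ0=270°, θ1=270°, e=0]
step 4 (rotate(0, -90)): [θ0=180°, θ1=270°, e=0]
shorter routes all fall short; 4 is best.

extend(-1), extend(-1), rotate(1, -90), rotate(0, -90)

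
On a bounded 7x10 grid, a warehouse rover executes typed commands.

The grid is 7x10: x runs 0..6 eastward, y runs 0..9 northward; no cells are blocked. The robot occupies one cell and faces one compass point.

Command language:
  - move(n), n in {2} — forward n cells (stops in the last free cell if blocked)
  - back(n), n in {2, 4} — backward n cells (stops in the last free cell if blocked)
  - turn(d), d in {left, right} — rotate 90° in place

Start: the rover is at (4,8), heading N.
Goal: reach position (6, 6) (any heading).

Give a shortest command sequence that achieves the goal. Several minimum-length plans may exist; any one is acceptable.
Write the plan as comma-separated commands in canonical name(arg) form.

back(2), turn(right), move(2)

start: at (4,8), heading N
1. back(2) → at (4,6), heading N
2. turn(right) → at (4,6), heading E
3. move(2) → at (6,6), heading E
shorter routes all fall short; 3 is best.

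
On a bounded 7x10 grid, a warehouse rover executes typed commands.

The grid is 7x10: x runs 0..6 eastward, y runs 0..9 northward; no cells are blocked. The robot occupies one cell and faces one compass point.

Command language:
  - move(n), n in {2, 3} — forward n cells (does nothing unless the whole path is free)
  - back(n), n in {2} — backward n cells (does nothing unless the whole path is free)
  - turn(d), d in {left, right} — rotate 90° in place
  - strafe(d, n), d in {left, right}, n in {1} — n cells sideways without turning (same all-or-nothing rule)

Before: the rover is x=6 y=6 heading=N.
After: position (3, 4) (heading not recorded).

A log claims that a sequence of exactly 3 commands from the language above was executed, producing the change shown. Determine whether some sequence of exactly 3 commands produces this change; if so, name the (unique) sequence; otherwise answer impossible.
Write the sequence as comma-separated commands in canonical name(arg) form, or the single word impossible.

back(2), turn(left), move(3)

key: running move(3) before back(2) would end elsewhere — order is forced
begin: x=6 y=6 heading=N
[1] after back(2): x=6 y=4 heading=N
[2] after turn(left): x=6 y=4 heading=W
[3] after move(3): x=3 y=4 heading=W
no rival 3-sequence matches.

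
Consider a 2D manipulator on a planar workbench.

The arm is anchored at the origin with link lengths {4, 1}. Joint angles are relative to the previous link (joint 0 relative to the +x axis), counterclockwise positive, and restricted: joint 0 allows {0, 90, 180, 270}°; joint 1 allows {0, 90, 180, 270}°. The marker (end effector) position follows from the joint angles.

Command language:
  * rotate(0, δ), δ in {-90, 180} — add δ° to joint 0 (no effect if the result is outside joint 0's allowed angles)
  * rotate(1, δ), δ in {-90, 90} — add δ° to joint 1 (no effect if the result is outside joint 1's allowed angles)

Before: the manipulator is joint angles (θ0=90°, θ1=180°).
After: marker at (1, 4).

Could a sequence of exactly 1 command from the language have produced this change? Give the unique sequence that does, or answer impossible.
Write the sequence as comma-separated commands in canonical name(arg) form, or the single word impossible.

start: joint angles (θ0=90°, θ1=180°)
1. rotate(1, 90) → joint angles (θ0=90°, θ1=270°)
uniquely the one of 4 1-step routes that fits.

rotate(1, 90)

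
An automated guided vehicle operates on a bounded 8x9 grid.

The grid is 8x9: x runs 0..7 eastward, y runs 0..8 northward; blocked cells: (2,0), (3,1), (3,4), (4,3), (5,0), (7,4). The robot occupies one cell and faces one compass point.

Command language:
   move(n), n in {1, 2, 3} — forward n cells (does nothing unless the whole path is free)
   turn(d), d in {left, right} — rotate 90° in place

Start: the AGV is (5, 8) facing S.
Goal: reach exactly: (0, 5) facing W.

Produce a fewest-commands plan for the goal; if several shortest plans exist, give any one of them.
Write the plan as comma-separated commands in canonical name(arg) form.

start: (5, 8) facing S
[1] after move(3): (5, 5) facing S
[2] after turn(right): (5, 5) facing W
[3] after move(2): (3, 5) facing W
[4] after move(3): (0, 5) facing W
nothing shorter than 4 reaches the goal.

move(3), turn(right), move(2), move(3)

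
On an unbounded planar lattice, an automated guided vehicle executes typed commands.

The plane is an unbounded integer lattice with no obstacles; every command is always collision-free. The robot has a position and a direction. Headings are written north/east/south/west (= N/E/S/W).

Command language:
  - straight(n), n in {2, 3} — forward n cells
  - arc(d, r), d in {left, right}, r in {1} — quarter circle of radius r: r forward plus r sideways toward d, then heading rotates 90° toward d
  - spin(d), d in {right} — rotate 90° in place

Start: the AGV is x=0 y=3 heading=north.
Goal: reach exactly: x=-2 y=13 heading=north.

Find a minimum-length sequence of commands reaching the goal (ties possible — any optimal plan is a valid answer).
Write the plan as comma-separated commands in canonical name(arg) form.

initial: x=0 y=3 heading=north
[1] after straight(2): x=0 y=5 heading=north
[2] after straight(3): x=0 y=8 heading=north
[3] after straight(3): x=0 y=11 heading=north
[4] after arc(left, 1): x=-1 y=12 heading=west
[5] after arc(right, 1): x=-2 y=13 heading=north
no 4-step plan works, so 5 is optimal.

straight(2), straight(3), straight(3), arc(left, 1), arc(right, 1)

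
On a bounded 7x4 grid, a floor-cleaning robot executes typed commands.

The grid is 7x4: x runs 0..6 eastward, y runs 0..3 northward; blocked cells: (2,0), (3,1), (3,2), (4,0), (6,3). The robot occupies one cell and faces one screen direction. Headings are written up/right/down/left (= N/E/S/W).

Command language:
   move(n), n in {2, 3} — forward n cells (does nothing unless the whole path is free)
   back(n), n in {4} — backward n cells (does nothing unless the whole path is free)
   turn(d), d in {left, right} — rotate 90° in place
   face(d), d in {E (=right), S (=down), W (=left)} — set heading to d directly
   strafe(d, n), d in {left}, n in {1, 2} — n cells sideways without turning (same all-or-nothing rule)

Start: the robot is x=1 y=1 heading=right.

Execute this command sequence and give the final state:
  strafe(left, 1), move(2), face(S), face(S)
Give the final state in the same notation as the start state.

x=1 y=2 heading=down

t0: x=1 y=1 heading=right
1. strafe(left, 1) → x=1 y=2 heading=right
2. move(2) → x=1 y=2 heading=right
3. face(S) → x=1 y=2 heading=down
4. face(S) → x=1 y=2 heading=down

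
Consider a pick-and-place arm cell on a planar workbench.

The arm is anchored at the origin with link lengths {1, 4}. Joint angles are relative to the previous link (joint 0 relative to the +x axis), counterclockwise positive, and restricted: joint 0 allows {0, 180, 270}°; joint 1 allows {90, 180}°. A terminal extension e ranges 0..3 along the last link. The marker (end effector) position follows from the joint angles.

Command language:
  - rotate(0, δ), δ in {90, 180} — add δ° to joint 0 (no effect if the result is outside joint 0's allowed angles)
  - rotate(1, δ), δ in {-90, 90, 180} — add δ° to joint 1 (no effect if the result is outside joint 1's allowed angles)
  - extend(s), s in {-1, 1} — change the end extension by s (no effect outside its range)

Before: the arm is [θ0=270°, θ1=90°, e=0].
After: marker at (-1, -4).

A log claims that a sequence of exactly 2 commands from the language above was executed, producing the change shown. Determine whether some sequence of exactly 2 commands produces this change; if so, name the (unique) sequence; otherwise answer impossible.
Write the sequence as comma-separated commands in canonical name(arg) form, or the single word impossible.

key: order matters: swapping rotate(0, 90) and rotate(0, 180) lands elsewhere
initial: [θ0=270°, θ1=90°, e=0]
step 1 (rotate(0, 90)): [θ0=0°, θ1=90°, e=0]
step 2 (rotate(0, 180)): [θ0=180°, θ1=90°, e=0]
no other 2-command option fits: unique.

rotate(0, 90), rotate(0, 180)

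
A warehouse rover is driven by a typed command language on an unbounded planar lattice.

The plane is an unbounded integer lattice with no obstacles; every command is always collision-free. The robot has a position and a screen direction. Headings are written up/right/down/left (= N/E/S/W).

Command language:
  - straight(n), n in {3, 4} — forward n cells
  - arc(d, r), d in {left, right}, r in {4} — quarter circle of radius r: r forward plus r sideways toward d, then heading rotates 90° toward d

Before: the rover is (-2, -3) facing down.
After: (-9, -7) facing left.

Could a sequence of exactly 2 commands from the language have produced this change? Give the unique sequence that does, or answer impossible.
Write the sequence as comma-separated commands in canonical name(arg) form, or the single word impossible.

key: order matters: swapping arc(right, 4) and straight(3) lands elsewhere
start: (-2, -3) facing down
1. arc(right, 4) → (-6, -7) facing left
2. straight(3) → (-9, -7) facing left
all 16 alternatives checked — unique.

arc(right, 4), straight(3)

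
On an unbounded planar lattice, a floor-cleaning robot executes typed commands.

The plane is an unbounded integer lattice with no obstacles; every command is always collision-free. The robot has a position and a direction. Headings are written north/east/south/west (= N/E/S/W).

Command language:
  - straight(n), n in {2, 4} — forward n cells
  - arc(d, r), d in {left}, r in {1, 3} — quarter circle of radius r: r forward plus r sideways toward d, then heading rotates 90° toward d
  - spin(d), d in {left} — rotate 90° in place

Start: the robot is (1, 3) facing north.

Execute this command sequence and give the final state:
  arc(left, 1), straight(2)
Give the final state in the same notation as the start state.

begin: (1, 3) facing north
[1] after arc(left, 1): (0, 4) facing west
[2] after straight(2): (-2, 4) facing west

(-2, 4) facing west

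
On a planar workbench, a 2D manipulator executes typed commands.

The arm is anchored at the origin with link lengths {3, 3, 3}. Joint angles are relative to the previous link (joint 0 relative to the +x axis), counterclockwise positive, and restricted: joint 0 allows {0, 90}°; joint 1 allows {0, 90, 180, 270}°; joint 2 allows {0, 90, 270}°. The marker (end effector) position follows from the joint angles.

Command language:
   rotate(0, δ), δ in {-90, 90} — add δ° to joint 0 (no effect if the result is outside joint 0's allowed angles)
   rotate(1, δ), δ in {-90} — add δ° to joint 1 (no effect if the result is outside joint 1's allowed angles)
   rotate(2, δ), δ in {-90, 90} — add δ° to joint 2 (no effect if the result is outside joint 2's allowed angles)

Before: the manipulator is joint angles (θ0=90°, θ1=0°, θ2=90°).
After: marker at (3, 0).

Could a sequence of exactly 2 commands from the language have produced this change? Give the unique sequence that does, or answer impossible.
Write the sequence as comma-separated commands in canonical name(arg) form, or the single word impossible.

initial: joint angles (θ0=90°, θ1=0°, θ2=90°)
1. rotate(1, -90) → joint angles (θ0=90°, θ1=270°, θ2=90°)
2. rotate(1, -90) → joint angles (θ0=90°, θ1=180°, θ2=90°)
uniquely the one of 25 2-step routes that fits.

rotate(1, -90), rotate(1, -90)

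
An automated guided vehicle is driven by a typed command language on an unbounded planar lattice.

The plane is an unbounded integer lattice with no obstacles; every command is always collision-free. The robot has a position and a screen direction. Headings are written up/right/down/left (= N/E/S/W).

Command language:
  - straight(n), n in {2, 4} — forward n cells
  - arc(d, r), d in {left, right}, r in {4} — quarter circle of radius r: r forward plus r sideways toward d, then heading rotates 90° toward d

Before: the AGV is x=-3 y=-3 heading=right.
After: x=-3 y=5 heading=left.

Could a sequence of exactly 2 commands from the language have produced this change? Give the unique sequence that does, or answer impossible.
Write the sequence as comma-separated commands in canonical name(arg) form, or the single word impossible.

arc(left, 4), arc(left, 4)

key: cell and facing (now W) both changed — the 2 commands mix motion and turning
t0: x=-3 y=-3 heading=right
[1] after arc(left, 4): x=1 y=1 heading=up
[2] after arc(left, 4): x=-3 y=5 heading=left
all 16 alternatives checked — unique.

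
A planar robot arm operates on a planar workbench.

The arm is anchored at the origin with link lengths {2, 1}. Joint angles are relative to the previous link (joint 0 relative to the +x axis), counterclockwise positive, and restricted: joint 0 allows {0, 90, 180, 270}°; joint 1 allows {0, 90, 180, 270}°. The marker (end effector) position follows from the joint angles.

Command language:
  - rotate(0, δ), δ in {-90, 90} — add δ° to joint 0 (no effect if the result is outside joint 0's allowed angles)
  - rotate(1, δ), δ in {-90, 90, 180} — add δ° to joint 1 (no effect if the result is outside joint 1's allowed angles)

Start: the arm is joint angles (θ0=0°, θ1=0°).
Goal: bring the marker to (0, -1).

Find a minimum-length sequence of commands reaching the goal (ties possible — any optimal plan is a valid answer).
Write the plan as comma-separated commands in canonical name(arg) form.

rotate(0, -90), rotate(1, 180)

t0: joint angles (θ0=0°, θ1=0°)
1. rotate(0, -90) → joint angles (θ0=270°, θ1=0°)
2. rotate(1, 180) → joint angles (θ0=270°, θ1=180°)
no 1-step plan works, so 2 is optimal.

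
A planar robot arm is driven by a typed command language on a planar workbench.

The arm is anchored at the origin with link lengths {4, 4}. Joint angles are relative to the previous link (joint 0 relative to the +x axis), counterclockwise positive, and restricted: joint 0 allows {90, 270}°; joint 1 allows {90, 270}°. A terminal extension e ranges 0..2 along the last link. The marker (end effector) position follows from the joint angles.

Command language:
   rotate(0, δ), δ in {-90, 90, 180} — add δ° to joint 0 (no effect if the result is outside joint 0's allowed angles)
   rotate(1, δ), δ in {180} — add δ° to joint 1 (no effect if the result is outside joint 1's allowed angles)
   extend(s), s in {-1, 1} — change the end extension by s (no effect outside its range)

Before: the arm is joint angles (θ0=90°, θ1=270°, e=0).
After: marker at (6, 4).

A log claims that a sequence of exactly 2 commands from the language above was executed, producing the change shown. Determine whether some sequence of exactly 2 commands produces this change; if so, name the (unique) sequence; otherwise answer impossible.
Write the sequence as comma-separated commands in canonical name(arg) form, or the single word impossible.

initial: joint angles (θ0=90°, θ1=270°, e=0)
1. extend(1) → joint angles (θ0=90°, θ1=270°, e=1)
2. extend(1) → joint angles (θ0=90°, θ1=270°, e=2)
uniquely the one of 36 2-step routes that fits.

extend(1), extend(1)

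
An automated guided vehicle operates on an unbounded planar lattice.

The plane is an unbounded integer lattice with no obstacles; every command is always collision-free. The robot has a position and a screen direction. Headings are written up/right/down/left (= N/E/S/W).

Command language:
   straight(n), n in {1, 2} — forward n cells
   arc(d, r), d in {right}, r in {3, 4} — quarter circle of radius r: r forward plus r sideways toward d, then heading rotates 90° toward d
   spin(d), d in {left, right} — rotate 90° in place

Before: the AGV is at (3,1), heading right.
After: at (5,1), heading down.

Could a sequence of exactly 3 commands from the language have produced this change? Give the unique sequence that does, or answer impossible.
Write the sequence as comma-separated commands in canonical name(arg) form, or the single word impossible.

key: running spin(right) before straight(1) would end elsewhere — order is forced
start: at (3,1), heading right
step 1 (straight(1)): at (4,1), heading right
step 2 (straight(1)): at (5,1), heading right
step 3 (spin(right)): at (5,1), heading down
no other 3-command option fits: unique.

straight(1), straight(1), spin(right)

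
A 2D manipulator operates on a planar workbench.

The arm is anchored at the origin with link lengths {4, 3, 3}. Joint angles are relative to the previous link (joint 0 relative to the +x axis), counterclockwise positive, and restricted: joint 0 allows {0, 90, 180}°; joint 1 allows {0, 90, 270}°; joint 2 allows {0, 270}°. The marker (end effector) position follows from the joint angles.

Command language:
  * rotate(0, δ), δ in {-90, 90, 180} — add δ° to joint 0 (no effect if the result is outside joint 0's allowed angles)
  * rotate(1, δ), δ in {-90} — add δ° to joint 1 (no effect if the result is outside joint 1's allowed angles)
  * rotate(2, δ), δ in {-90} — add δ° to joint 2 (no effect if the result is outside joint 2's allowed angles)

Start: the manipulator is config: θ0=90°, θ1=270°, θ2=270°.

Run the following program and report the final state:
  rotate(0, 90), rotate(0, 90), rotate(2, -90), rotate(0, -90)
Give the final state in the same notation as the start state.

config: θ0=90°, θ1=270°, θ2=270°

start: config: θ0=90°, θ1=270°, θ2=270°
t=1 rotate(0, 90) ⇒ config: θ0=180°, θ1=270°, θ2=270°
t=2 rotate(0, 90) ⇒ config: θ0=180°, θ1=270°, θ2=270°
t=3 rotate(2, -90) ⇒ config: θ0=180°, θ1=270°, θ2=270°
t=4 rotate(0, -90) ⇒ config: θ0=90°, θ1=270°, θ2=270°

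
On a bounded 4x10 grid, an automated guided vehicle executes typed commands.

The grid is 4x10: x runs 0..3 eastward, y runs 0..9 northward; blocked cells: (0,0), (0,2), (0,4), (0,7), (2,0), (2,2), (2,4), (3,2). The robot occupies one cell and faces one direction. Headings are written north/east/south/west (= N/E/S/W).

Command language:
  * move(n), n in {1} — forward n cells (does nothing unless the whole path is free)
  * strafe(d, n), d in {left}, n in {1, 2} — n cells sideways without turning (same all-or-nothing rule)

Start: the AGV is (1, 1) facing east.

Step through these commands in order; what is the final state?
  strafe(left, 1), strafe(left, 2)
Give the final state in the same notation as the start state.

start: (1, 1) facing east
step 1 (strafe(left, 1)): (1, 2) facing east
step 2 (strafe(left, 2)): (1, 4) facing east

(1, 4) facing east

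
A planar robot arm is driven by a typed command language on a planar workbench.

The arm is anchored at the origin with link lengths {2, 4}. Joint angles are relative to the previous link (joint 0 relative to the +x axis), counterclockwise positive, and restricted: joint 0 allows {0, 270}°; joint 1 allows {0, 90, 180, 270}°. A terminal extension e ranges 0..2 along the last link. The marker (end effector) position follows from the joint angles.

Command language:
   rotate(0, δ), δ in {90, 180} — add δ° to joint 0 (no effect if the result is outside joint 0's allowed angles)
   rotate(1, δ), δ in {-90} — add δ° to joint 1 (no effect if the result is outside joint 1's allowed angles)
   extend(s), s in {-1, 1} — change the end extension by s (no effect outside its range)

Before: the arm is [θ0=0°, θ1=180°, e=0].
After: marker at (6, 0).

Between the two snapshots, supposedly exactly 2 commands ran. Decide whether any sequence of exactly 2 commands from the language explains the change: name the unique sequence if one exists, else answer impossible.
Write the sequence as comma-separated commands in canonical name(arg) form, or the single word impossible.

rotate(1, -90), rotate(1, -90)

initial: [θ0=0°, θ1=180°, e=0]
1. rotate(1, -90) → [θ0=0°, θ1=90°, e=0]
2. rotate(1, -90) → [θ0=0°, θ1=0°, e=0]
all 25 alternatives checked — unique.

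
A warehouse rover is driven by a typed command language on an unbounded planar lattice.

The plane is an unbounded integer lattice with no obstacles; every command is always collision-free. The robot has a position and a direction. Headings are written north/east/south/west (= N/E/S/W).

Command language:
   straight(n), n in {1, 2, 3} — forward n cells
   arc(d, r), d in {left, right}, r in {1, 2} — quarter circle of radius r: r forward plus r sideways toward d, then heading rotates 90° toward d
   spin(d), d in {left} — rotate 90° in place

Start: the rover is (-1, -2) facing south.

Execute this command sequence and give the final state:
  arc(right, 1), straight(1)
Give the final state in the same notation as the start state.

(-3, -3) facing west

initial: (-1, -2) facing south
step 1 (arc(right, 1)): (-2, -3) facing west
step 2 (straight(1)): (-3, -3) facing west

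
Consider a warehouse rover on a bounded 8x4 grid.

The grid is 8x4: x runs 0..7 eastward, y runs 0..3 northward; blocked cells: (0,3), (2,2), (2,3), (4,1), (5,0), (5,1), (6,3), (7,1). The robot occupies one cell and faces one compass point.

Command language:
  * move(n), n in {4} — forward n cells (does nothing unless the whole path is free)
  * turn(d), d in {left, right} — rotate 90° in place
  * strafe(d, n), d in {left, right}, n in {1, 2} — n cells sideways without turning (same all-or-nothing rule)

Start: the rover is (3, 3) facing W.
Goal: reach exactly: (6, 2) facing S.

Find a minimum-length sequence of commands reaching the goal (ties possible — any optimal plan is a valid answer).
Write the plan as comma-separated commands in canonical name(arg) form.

t0: (3, 3) facing W
step 1 (strafe(left, 1)): (3, 2) facing W
step 2 (turn(left)): (3, 2) facing S
step 3 (strafe(left, 1)): (4, 2) facing S
step 4 (strafe(left, 2)): (6, 2) facing S
shorter routes all fall short; 4 is best.

strafe(left, 1), turn(left), strafe(left, 1), strafe(left, 2)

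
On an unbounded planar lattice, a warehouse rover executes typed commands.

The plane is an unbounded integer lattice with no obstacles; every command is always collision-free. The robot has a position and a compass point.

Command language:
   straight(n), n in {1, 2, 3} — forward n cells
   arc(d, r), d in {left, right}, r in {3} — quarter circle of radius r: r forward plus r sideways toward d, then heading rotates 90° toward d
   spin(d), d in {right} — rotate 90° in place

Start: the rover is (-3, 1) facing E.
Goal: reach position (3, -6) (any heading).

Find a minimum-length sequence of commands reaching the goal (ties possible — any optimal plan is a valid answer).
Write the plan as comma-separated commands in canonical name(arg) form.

t0: (-3, 1) facing E
1. arc(right, 3) → (0, -2) facing S
2. straight(1) → (0, -3) facing S
3. arc(left, 3) → (3, -6) facing E
no 2-step plan works, so 3 is optimal.

arc(right, 3), straight(1), arc(left, 3)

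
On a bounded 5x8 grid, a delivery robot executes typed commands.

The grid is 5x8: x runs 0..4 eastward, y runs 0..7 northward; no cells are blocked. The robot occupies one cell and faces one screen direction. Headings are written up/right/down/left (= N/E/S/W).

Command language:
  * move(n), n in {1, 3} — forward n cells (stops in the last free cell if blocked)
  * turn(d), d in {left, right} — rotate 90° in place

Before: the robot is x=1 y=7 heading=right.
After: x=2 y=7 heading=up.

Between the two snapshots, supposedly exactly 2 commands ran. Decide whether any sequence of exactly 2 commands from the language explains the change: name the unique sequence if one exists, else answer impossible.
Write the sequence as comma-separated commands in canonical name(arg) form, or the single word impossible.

key: running turn(left) before move(1) would end elsewhere — order is forced
from: x=1 y=7 heading=right
t=1 move(1) ⇒ x=2 y=7 heading=right
t=2 turn(left) ⇒ x=2 y=7 heading=up
no other 2-command option fits: unique.

move(1), turn(left)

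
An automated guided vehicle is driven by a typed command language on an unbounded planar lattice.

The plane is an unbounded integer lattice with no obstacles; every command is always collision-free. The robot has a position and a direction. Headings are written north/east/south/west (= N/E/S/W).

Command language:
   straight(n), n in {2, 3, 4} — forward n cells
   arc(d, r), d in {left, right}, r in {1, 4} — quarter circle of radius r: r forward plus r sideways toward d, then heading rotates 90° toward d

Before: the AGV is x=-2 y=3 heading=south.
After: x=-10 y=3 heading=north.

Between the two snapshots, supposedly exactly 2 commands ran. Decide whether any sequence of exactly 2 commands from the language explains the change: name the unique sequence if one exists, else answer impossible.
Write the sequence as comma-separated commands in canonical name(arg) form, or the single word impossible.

arc(right, 4), arc(right, 4)

key: position moved to (-10,3) AND the heading swung to N — translation plus rotation needed
from: x=-2 y=3 heading=south
1. arc(right, 4) → x=-6 y=-1 heading=west
2. arc(right, 4) → x=-10 y=3 heading=north
no rival 2-sequence matches.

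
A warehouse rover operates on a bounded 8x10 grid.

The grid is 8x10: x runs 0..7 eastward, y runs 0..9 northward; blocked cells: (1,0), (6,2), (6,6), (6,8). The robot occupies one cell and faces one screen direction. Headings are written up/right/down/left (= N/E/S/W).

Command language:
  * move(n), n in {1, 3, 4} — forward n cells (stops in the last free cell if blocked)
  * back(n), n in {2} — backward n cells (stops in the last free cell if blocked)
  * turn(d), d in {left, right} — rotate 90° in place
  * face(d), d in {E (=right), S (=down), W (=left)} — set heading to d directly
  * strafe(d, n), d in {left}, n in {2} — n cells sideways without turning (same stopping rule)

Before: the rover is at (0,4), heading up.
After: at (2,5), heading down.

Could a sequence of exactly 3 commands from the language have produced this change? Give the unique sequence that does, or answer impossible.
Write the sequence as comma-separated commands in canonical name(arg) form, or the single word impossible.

key: position moved to (2,5) AND the heading swung to S — translation plus rotation needed
begin: at (0,4), heading up
[1] after move(1): at (0,5), heading up
[2] after face(S): at (0,5), heading down
[3] after strafe(left, 2): at (2,5), heading down
all 1000 alternatives checked — unique.

move(1), face(S), strafe(left, 2)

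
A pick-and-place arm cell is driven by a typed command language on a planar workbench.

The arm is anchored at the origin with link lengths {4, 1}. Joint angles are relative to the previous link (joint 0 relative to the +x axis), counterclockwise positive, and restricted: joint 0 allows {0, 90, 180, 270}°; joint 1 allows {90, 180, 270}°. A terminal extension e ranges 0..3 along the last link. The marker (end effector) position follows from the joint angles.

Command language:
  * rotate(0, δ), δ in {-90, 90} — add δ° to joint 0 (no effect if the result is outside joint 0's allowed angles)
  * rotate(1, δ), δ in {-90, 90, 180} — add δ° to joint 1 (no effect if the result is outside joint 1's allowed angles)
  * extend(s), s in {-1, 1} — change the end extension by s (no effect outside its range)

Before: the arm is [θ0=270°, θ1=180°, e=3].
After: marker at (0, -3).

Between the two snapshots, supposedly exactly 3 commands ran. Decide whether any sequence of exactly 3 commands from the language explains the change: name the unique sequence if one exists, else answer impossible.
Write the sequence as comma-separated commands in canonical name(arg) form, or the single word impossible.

begin: [θ0=270°, θ1=180°, e=3]
[1] after extend(-1): [θ0=270°, θ1=180°, e=2]
[2] after extend(-1): [θ0=270°, θ1=180°, e=1]
[3] after extend(-1): [θ0=270°, θ1=180°, e=0]
all 343 alternatives checked — unique.

extend(-1), extend(-1), extend(-1)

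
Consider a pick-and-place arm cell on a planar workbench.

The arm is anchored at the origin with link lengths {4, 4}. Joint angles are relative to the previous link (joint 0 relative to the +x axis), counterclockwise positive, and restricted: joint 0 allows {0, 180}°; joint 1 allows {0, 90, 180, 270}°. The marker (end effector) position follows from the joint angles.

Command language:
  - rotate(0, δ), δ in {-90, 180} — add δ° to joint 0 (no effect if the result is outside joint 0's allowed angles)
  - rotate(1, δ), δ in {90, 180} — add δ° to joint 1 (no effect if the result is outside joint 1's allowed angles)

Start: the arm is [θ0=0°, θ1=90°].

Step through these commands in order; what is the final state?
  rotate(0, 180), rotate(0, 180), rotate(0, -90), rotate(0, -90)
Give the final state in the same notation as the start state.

begin: [θ0=0°, θ1=90°]
step 1 (rotate(0, 180)): [θ0=180°, θ1=90°]
step 2 (rotate(0, 180)): [θ0=0°, θ1=90°]
step 3 (rotate(0, -90)): [θ0=0°, θ1=90°]
step 4 (rotate(0, -90)): [θ0=0°, θ1=90°]

[θ0=0°, θ1=90°]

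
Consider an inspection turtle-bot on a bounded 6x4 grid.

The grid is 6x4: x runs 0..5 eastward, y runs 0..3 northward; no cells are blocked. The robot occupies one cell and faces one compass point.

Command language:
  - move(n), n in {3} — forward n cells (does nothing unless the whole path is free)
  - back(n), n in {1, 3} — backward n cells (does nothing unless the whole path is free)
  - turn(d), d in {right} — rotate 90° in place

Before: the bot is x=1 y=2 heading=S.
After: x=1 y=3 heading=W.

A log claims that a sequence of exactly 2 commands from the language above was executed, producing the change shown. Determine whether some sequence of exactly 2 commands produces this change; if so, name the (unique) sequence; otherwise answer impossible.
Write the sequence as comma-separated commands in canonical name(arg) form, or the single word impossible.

key: order matters: swapping back(1) and turn(right) lands elsewhere
initial: x=1 y=2 heading=S
[1] after back(1): x=1 y=3 heading=S
[2] after turn(right): x=1 y=3 heading=W
no other 2-command option fits: unique.

back(1), turn(right)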